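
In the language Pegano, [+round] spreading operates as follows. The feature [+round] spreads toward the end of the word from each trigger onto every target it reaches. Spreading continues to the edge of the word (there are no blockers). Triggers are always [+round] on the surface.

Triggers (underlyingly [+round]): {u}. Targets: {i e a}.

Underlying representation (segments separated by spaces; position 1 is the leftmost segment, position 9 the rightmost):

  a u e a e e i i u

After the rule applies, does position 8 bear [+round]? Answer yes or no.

yes

From /u/ at 2 rightward: 3 /e/ → [+round]; 4 /a/ → [+round]; 5 /e/ → [+round]; 6 /e/ → [+round]; 7 /i/ → [+round]; 8 /i/ → [+round]; 9 /u/ is itself a trigger — this domain ends here.
From /u/ at 9 rightward: word edge.
Target with no active source: position 1 stays [-round].
[+round] positions on the surface: 2 3 4 5 6 7 8 9.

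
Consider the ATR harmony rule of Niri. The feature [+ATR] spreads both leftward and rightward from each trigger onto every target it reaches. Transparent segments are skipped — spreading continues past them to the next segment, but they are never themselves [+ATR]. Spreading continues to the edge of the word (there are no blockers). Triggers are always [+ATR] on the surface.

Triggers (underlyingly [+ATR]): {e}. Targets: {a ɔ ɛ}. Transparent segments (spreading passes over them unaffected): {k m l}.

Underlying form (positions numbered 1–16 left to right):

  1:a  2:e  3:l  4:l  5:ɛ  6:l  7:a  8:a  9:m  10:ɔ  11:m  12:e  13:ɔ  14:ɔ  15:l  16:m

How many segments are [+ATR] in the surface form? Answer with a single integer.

9

From /e/ at 2 rightward: 3 /l/ transparent; 4 /l/ transparent; 5 /ɛ/ → [+ATR]; 6 /l/ transparent; 7 /a/ → [+ATR]; 8 /a/ → [+ATR]; 9 /m/ transparent; 10 /ɔ/ → [+ATR]; 11 /m/ transparent; 12 /e/ is itself a trigger — this domain ends here.
From /e/ at 2 leftward: 1 /a/ → [+ATR]; word edge.
From /e/ at 12 rightward: 13 /ɔ/ → [+ATR]; 14 /ɔ/ → [+ATR]; 15 /l/ transparent; 16 /m/ transparent; word edge.
From /e/ at 12 leftward: 11 /m/ transparent; 10 /ɔ/ → [+ATR]; 9 /m/ transparent; 8 /a/ → [+ATR]; 7 /a/ → [+ATR]; 6 /l/ transparent; 5 /ɛ/ → [+ATR]; 4 /l/ transparent; 3 /l/ transparent; 2 /e/ is itself a trigger — this domain ends here.
[+ATR] positions on the surface: 1 2 5 7 8 10 12 13 14.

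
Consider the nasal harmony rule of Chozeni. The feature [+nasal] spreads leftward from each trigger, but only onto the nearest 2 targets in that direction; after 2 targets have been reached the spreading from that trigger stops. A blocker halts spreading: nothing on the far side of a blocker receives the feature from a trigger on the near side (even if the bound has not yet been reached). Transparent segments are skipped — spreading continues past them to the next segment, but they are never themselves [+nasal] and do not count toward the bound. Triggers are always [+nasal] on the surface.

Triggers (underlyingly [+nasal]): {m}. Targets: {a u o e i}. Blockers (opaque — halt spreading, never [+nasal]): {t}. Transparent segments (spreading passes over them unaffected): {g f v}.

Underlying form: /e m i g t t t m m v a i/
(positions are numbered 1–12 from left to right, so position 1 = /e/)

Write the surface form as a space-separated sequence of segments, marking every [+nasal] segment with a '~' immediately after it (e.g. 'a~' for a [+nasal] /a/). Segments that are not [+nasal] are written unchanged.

e~ m~ i g t t t m~ m~ v a i

From /m/ at 2 leftward: 1 /e/ → [+nasal]; word edge.
From /m/ at 8 leftward: 7 /t/ blocks.
From /m/ at 9 leftward: 8 /m/ is itself a trigger — this domain ends here.
Targets with no active source: positions 3 11 12 stay [-nasal].
[+nasal] positions on the surface: 1 2 8 9.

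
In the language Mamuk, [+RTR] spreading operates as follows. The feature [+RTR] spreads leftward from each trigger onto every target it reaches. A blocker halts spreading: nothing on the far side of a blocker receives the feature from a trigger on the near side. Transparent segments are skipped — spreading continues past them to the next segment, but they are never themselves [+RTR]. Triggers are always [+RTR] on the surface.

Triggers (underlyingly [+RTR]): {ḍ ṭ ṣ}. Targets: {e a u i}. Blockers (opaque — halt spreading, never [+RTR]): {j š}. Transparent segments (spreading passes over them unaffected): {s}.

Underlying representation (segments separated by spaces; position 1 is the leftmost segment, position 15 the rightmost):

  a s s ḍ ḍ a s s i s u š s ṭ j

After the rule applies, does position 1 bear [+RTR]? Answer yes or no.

From /ḍ/ at 4 leftward: 3 /s/ transparent; 2 /s/ transparent; 1 /a/ → [+RTR]; word edge.
From /ḍ/ at 5 leftward: 4 /ḍ/ is itself a trigger — this domain ends here.
From /ṭ/ at 14 leftward: 13 /s/ transparent; 12 /š/ blocks.
Targets with no active source: positions 6 9 11 stay [-emphatic].
[+RTR] positions on the surface: 1 4 5 14.

yes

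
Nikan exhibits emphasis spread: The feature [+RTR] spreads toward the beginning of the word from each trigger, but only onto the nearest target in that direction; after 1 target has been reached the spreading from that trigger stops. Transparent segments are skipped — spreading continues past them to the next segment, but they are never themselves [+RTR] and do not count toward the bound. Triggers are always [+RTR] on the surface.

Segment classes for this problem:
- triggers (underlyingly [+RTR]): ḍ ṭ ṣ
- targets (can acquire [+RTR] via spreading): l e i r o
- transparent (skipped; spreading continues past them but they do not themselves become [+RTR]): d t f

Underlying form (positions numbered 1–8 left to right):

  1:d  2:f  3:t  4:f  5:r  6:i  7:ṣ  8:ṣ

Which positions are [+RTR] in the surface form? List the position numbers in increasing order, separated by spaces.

From /ṣ/ at 7 leftward: 6 /i/ → [+RTR]; bound reached.
From /ṣ/ at 8 leftward: 7 /ṣ/ is itself a trigger — this domain ends here.
Target with no active source: position 5 stays [-emphatic].

6 7 8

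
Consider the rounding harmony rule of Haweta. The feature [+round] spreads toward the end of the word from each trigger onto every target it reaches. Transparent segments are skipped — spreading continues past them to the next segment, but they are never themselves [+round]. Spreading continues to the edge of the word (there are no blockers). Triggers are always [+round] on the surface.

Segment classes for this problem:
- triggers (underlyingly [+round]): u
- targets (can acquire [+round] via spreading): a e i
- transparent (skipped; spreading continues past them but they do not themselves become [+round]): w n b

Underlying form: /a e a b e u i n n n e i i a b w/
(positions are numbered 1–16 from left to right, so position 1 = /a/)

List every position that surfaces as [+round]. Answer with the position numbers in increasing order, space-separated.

From /u/ at 6 rightward: 7 /i/ → [+round]; 8 /n/ transparent; 9 /n/ transparent; 10 /n/ transparent; 11 /e/ → [+round]; 12 /i/ → [+round]; 13 /i/ → [+round]; 14 /a/ → [+round]; 15 /b/ transparent; 16 /w/ transparent; word edge.
Targets with no active source: positions 1 2 3 5 stay [-round].

6 7 11 12 13 14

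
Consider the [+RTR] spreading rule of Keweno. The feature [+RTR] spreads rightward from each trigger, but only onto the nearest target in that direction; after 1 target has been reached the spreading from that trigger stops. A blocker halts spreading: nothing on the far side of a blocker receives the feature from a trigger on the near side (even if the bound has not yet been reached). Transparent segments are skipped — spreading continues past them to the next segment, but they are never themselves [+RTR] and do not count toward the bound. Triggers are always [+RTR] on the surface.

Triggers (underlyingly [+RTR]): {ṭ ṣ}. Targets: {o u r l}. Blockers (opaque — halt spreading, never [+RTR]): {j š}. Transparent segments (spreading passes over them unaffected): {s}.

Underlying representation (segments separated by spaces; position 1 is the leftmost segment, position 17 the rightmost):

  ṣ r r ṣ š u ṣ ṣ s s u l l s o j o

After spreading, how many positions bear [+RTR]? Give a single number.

From /ṣ/ at 1 rightward: 2 /r/ → [+RTR]; bound reached.
From /ṣ/ at 4 rightward: 5 /š/ blocks.
From /ṣ/ at 7 rightward: 8 /ṣ/ is itself a trigger — this domain ends here.
From /ṣ/ at 8 rightward: 9 /s/ transparent; 10 /s/ transparent; 11 /u/ → [+RTR]; bound reached.
Targets with no active source: positions 3 6 12 13 15 17 stay [-emphatic].
[+RTR] positions on the surface: 1 2 4 7 8 11.

6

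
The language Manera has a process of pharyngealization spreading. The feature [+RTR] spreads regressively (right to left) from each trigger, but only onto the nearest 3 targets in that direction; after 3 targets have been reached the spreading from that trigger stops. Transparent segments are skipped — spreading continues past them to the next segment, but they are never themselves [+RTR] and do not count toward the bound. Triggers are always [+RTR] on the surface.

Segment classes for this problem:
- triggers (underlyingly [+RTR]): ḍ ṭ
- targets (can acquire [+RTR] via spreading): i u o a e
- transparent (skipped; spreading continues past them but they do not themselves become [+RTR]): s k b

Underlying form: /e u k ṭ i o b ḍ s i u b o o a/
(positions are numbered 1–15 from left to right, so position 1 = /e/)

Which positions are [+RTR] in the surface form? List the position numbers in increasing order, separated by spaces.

From /ṭ/ at 4 leftward: 3 /k/ transparent; 2 /u/ → [+RTR]; 1 /e/ → [+RTR]; word edge.
From /ḍ/ at 8 leftward: 7 /b/ transparent; 6 /o/ → [+RTR]; 5 /i/ → [+RTR]; 4 /ṭ/ is itself a trigger — this domain ends here.
Targets with no active source: positions 10 11 13 14 15 stay [-emphatic].

1 2 4 5 6 8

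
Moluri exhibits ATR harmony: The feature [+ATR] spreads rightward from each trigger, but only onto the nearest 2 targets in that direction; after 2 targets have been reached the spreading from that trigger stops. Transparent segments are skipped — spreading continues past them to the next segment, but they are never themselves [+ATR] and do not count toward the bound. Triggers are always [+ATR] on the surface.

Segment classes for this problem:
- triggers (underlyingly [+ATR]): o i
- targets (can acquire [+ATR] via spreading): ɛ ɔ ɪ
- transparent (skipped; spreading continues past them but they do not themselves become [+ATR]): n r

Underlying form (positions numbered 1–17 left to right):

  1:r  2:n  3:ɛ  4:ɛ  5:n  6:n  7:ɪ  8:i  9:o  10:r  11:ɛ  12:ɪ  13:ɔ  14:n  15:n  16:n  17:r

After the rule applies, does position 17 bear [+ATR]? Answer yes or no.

From /i/ at 8 rightward: 9 /o/ is itself a trigger — this domain ends here.
From /o/ at 9 rightward: 10 /r/ transparent; 11 /ɛ/ → [+ATR]; 12 /ɪ/ → [+ATR]; bound reached.
Targets with no active source: positions 3 4 7 13 stay [-ATR].
[+ATR] positions on the surface: 8 9 11 12.

no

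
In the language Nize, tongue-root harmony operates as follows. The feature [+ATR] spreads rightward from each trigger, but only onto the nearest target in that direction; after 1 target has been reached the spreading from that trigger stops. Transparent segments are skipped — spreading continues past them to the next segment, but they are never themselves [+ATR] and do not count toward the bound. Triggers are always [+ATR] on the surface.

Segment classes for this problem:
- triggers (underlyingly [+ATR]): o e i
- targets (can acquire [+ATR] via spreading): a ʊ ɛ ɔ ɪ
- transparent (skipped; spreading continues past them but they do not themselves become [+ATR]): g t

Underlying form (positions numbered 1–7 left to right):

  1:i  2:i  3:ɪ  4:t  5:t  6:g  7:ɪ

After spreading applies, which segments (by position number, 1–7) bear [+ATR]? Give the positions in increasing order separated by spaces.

1 2 3

From /i/ at 1 rightward: 2 /i/ is itself a trigger — this domain ends here.
From /i/ at 2 rightward: 3 /ɪ/ → [+ATR]; bound reached.
Target with no active source: position 7 stays [-ATR].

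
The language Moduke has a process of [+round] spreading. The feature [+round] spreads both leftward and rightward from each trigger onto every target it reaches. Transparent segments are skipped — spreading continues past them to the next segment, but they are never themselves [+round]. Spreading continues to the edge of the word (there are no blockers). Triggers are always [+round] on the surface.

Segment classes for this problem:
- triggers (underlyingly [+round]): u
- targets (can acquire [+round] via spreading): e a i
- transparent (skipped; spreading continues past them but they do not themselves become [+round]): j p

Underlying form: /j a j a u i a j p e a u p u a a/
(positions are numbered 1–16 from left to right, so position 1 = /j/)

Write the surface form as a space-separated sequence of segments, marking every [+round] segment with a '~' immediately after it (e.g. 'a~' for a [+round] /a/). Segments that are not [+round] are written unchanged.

j a~ j a~ u~ i~ a~ j p e~ a~ u~ p u~ a~ a~

From /u/ at 5 rightward: 6 /i/ → [+round]; 7 /a/ → [+round]; 8 /j/ transparent; 9 /p/ transparent; 10 /e/ → [+round]; 11 /a/ → [+round]; 12 /u/ is itself a trigger — this domain ends here.
From /u/ at 5 leftward: 4 /a/ → [+round]; 3 /j/ transparent; 2 /a/ → [+round]; 1 /j/ transparent; word edge.
From /u/ at 12 rightward: 13 /p/ transparent; 14 /u/ is itself a trigger — this domain ends here.
From /u/ at 12 leftward: 11 /a/ → [+round]; 10 /e/ → [+round]; 9 /p/ transparent; 8 /j/ transparent; 7 /a/ → [+round]; 6 /i/ → [+round]; 5 /u/ is itself a trigger — this domain ends here.
From /u/ at 14 rightward: 15 /a/ → [+round]; 16 /a/ → [+round]; word edge.
From /u/ at 14 leftward: 13 /p/ transparent; 12 /u/ is itself a trigger — this domain ends here.
[+round] positions on the surface: 2 4 5 6 7 10 11 12 14 15 16.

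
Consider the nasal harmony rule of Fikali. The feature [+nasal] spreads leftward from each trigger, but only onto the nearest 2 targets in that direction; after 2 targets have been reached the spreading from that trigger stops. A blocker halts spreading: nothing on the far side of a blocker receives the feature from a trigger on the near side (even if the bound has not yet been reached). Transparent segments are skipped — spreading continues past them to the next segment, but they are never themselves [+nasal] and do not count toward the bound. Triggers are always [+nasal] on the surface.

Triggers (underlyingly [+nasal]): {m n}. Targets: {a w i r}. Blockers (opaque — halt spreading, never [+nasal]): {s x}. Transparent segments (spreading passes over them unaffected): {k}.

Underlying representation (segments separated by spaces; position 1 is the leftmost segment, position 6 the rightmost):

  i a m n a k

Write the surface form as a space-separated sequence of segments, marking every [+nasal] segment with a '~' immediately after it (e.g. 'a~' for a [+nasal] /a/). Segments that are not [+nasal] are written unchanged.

i~ a~ m~ n~ a k

From /m/ at 3 leftward: 2 /a/ → [+nasal]; 1 /i/ → [+nasal]; bound reached.
From /n/ at 4 leftward: 3 /m/ is itself a trigger — this domain ends here.
Target with no active source: position 5 stays [-nasal].
[+nasal] positions on the surface: 1 2 3 4.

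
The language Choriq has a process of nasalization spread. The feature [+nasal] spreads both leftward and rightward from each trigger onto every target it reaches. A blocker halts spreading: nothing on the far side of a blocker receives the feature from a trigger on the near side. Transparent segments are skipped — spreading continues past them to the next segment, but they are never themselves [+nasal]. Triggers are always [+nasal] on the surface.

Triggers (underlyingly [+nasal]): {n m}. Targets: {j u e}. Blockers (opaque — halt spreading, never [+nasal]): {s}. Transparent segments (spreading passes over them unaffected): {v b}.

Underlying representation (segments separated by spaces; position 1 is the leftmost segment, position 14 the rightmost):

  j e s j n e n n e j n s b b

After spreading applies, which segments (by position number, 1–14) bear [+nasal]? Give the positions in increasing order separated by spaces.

4 5 6 7 8 9 10 11

From /n/ at 5 rightward: 6 /e/ → [+nasal]; 7 /n/ is itself a trigger — this domain ends here.
From /n/ at 5 leftward: 4 /j/ → [+nasal]; 3 /s/ blocks.
From /n/ at 7 rightward: 8 /n/ is itself a trigger — this domain ends here.
From /n/ at 7 leftward: 6 /e/ → [+nasal]; 5 /n/ is itself a trigger — this domain ends here.
From /n/ at 8 rightward: 9 /e/ → [+nasal]; 10 /j/ → [+nasal]; 11 /n/ is itself a trigger — this domain ends here.
From /n/ at 8 leftward: 7 /n/ is itself a trigger — this domain ends here.
From /n/ at 11 rightward: 12 /s/ blocks.
From /n/ at 11 leftward: 10 /j/ → [+nasal]; 9 /e/ → [+nasal]; 8 /n/ is itself a trigger — this domain ends here.
Targets with no active source: positions 1 2 stay [-nasal].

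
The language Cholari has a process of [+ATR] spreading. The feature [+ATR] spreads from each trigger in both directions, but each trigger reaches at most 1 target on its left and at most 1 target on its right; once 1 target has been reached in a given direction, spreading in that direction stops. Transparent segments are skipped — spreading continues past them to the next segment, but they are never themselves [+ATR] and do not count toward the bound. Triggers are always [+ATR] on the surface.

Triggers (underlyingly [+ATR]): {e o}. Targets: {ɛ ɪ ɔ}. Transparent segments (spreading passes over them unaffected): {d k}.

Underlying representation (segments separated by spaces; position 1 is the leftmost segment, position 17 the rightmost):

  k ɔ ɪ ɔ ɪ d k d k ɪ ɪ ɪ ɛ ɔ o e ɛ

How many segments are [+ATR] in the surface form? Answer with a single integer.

4

From /o/ at 15 rightward: 16 /e/ is itself a trigger — this domain ends here.
From /o/ at 15 leftward: 14 /ɔ/ → [+ATR]; bound reached.
From /e/ at 16 rightward: 17 /ɛ/ → [+ATR]; bound reached.
From /e/ at 16 leftward: 15 /o/ is itself a trigger — this domain ends here.
Targets with no active source: positions 2 3 4 5 10 11 12 13 stay [-ATR].
[+ATR] positions on the surface: 14 15 16 17.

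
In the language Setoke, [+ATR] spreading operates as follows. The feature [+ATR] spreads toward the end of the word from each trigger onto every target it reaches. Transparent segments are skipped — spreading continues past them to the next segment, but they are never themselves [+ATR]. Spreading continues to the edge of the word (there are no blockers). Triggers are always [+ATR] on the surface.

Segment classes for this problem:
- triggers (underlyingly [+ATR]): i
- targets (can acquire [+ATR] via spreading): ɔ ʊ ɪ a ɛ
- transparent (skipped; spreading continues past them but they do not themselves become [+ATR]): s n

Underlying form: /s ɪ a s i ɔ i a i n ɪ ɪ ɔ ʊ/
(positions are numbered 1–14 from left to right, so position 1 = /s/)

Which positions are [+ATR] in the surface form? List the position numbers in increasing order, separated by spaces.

From /i/ at 5 rightward: 6 /ɔ/ → [+ATR]; 7 /i/ is itself a trigger — this domain ends here.
From /i/ at 7 rightward: 8 /a/ → [+ATR]; 9 /i/ is itself a trigger — this domain ends here.
From /i/ at 9 rightward: 10 /n/ transparent; 11 /ɪ/ → [+ATR]; 12 /ɪ/ → [+ATR]; 13 /ɔ/ → [+ATR]; 14 /ʊ/ → [+ATR]; word edge.
Targets with no active source: positions 2 3 stay [-ATR].

5 6 7 8 9 11 12 13 14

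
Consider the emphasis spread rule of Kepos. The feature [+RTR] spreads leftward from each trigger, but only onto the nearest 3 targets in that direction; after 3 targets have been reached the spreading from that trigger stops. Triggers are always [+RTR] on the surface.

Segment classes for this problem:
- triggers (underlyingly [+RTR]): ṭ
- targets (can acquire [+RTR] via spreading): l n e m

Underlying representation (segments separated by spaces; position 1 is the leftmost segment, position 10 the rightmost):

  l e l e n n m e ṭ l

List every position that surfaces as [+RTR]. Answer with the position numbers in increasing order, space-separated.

6 7 8 9

From /ṭ/ at 9 leftward: 8 /e/ → [+RTR]; 7 /m/ → [+RTR]; 6 /n/ → [+RTR]; bound reached.
Targets with no active source: positions 1 2 3 4 5 10 stay [-emphatic].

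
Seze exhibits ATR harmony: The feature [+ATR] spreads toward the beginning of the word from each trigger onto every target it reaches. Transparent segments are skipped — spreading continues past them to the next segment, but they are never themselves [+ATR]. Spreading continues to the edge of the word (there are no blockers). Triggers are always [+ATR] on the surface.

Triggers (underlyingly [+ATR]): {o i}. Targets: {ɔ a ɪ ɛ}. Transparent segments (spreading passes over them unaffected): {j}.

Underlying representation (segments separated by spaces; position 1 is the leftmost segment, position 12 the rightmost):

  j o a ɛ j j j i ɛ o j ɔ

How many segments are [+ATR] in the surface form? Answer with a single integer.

6

From /o/ at 2 leftward: 1 /j/ transparent; word edge.
From /i/ at 8 leftward: 7 /j/ transparent; 6 /j/ transparent; 5 /j/ transparent; 4 /ɛ/ → [+ATR]; 3 /a/ → [+ATR]; 2 /o/ is itself a trigger — this domain ends here.
From /o/ at 10 leftward: 9 /ɛ/ → [+ATR]; 8 /i/ is itself a trigger — this domain ends here.
Target with no active source: position 12 stays [-ATR].
[+ATR] positions on the surface: 2 3 4 8 9 10.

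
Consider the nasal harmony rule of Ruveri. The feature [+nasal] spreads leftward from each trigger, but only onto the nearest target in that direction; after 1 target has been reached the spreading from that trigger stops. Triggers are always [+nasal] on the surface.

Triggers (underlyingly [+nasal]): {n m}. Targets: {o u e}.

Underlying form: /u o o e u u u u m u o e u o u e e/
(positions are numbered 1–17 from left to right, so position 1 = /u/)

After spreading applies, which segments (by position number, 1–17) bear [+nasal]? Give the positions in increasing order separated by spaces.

8 9

From /m/ at 9 leftward: 8 /u/ → [+nasal]; bound reached.
Targets with no active source: positions 1 2 3 4 5 6 7 10 11 12 13 14 15 16 17 stay [-nasal].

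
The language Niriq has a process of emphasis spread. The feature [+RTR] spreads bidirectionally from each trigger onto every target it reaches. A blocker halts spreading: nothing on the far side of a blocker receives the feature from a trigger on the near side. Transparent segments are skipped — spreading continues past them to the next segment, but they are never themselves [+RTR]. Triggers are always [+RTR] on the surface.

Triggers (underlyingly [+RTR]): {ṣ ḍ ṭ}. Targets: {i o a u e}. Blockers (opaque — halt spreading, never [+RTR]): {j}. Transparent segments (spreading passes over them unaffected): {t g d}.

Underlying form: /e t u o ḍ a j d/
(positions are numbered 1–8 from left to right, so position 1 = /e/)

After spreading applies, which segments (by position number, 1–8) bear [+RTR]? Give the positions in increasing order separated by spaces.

From /ḍ/ at 5 rightward: 6 /a/ → [+RTR]; 7 /j/ blocks.
From /ḍ/ at 5 leftward: 4 /o/ → [+RTR]; 3 /u/ → [+RTR]; 2 /t/ transparent; 1 /e/ → [+RTR]; word edge.

1 3 4 5 6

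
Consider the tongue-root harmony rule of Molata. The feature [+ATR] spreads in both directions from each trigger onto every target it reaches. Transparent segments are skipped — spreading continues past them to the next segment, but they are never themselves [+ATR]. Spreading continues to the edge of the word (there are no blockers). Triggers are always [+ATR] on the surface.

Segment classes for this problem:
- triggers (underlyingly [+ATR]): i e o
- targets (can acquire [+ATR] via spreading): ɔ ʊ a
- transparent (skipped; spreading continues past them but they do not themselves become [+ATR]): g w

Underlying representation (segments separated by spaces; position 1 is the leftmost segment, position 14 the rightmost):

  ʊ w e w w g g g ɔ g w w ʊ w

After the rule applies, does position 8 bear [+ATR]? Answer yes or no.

From /e/ at 3 rightward: 4 /w/ transparent; 5 /w/ transparent; 6 /g/ transparent; 7 /g/ transparent; 8 /g/ transparent; 9 /ɔ/ → [+ATR]; 10 /g/ transparent; 11 /w/ transparent; 12 /w/ transparent; 13 /ʊ/ → [+ATR]; 14 /w/ transparent; word edge.
From /e/ at 3 leftward: 2 /w/ transparent; 1 /ʊ/ → [+ATR]; word edge.
[+ATR] positions on the surface: 1 3 9 13.

no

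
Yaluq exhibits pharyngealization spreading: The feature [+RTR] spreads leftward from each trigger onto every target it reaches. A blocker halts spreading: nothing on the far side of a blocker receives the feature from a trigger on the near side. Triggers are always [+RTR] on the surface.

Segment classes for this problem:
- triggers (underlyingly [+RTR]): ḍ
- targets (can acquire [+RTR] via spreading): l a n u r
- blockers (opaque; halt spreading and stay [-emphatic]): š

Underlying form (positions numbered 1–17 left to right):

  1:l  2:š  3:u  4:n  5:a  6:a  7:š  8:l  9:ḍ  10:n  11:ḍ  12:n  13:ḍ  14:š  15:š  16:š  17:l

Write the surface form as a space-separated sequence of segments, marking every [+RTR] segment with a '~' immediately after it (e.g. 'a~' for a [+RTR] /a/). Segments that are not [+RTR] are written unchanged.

From /ḍ/ at 9 leftward: 8 /l/ → [+RTR]; 7 /š/ blocks.
From /ḍ/ at 11 leftward: 10 /n/ → [+RTR]; 9 /ḍ/ is itself a trigger — this domain ends here.
From /ḍ/ at 13 leftward: 12 /n/ → [+RTR]; 11 /ḍ/ is itself a trigger — this domain ends here.
Targets with no active source: positions 1 3 4 5 6 17 stay [-emphatic].
[+RTR] positions on the surface: 8 9 10 11 12 13.

l š u n a a š l~ ḍ~ n~ ḍ~ n~ ḍ~ š š š l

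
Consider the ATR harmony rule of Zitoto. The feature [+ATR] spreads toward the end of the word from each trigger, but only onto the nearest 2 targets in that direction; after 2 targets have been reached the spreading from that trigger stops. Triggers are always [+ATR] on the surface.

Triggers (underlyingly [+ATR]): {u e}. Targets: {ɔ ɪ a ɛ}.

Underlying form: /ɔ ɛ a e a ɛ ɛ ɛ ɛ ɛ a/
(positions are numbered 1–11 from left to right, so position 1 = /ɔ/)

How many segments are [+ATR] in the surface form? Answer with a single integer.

3

From /e/ at 4 rightward: 5 /a/ → [+ATR]; 6 /ɛ/ → [+ATR]; bound reached.
Targets with no active source: positions 1 2 3 7 8 9 10 11 stay [-ATR].
[+ATR] positions on the surface: 4 5 6.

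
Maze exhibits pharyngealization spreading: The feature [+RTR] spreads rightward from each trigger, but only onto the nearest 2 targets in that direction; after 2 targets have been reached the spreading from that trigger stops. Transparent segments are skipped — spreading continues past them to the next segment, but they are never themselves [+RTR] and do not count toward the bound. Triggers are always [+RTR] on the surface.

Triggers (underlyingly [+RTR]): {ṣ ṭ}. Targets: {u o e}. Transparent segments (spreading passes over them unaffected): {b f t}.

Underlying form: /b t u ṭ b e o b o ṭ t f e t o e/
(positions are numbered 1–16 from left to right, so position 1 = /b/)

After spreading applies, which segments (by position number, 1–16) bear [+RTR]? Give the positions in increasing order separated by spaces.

From /ṭ/ at 4 rightward: 5 /b/ transparent; 6 /e/ → [+RTR]; 7 /o/ → [+RTR]; bound reached.
From /ṭ/ at 10 rightward: 11 /t/ transparent; 12 /f/ transparent; 13 /e/ → [+RTR]; 14 /t/ transparent; 15 /o/ → [+RTR]; bound reached.
Targets with no active source: positions 3 9 16 stay [-emphatic].

4 6 7 10 13 15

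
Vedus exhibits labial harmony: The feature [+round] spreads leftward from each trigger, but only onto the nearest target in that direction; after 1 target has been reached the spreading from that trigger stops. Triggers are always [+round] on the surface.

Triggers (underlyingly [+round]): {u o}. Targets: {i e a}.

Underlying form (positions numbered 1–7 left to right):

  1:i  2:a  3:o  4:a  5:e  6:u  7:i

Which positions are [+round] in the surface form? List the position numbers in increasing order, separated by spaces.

From /o/ at 3 leftward: 2 /a/ → [+round]; bound reached.
From /u/ at 6 leftward: 5 /e/ → [+round]; bound reached.
Targets with no active source: positions 1 4 7 stay [-round].

2 3 5 6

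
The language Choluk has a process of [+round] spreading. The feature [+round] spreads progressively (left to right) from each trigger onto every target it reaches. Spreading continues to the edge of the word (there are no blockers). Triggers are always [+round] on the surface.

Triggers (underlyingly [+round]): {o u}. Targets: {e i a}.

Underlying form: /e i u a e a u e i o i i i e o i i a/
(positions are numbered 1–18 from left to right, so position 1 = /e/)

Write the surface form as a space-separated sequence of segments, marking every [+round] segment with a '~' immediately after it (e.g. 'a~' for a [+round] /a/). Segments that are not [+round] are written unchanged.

From /u/ at 3 rightward: 4 /a/ → [+round]; 5 /e/ → [+round]; 6 /a/ → [+round]; 7 /u/ is itself a trigger — this domain ends here.
From /u/ at 7 rightward: 8 /e/ → [+round]; 9 /i/ → [+round]; 10 /o/ is itself a trigger — this domain ends here.
From /o/ at 10 rightward: 11 /i/ → [+round]; 12 /i/ → [+round]; 13 /i/ → [+round]; 14 /e/ → [+round]; 15 /o/ is itself a trigger — this domain ends here.
From /o/ at 15 rightward: 16 /i/ → [+round]; 17 /i/ → [+round]; 18 /a/ → [+round]; word edge.
Targets with no active source: positions 1 2 stay [-round].
[+round] positions on the surface: 3 4 5 6 7 8 9 10 11 12 13 14 15 16 17 18.

e i u~ a~ e~ a~ u~ e~ i~ o~ i~ i~ i~ e~ o~ i~ i~ a~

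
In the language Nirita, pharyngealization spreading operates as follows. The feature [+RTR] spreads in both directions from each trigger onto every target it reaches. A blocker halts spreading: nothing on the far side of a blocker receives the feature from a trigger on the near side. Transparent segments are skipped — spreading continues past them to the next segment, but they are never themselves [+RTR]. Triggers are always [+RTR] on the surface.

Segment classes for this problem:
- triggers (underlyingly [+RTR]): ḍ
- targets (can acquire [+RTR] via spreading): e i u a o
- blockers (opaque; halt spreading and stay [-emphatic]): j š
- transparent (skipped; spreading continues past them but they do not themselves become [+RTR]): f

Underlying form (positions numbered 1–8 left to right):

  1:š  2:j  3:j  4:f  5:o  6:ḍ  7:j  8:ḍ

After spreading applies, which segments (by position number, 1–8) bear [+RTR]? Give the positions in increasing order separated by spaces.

From /ḍ/ at 6 rightward: 7 /j/ blocks.
From /ḍ/ at 6 leftward: 5 /o/ → [+RTR]; 4 /f/ transparent; 3 /j/ blocks.
From /ḍ/ at 8 rightward: word edge.
From /ḍ/ at 8 leftward: 7 /j/ blocks.

5 6 8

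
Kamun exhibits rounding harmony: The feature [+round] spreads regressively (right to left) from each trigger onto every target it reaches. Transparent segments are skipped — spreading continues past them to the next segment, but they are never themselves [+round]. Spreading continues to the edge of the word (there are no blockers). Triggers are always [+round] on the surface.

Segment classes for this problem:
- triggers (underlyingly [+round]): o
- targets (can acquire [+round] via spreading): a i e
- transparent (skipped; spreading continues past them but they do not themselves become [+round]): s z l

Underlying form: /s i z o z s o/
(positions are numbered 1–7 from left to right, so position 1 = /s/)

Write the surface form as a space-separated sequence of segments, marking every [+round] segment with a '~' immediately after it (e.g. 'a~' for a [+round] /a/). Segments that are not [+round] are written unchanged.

From /o/ at 4 leftward: 3 /z/ transparent; 2 /i/ → [+round]; 1 /s/ transparent; word edge.
From /o/ at 7 leftward: 6 /s/ transparent; 5 /z/ transparent; 4 /o/ is itself a trigger — this domain ends here.
[+round] positions on the surface: 2 4 7.

s i~ z o~ z s o~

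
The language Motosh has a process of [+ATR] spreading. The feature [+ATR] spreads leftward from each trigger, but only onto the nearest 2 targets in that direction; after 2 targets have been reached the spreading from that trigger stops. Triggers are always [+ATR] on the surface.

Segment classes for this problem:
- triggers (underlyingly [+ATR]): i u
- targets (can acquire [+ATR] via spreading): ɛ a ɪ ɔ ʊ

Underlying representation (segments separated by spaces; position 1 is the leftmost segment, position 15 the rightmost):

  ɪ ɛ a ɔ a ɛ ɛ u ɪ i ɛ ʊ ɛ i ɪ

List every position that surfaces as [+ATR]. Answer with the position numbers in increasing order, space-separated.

6 7 8 9 10 12 13 14

From /u/ at 8 leftward: 7 /ɛ/ → [+ATR]; 6 /ɛ/ → [+ATR]; bound reached.
From /i/ at 10 leftward: 9 /ɪ/ → [+ATR]; 8 /u/ is itself a trigger — this domain ends here.
From /i/ at 14 leftward: 13 /ɛ/ → [+ATR]; 12 /ʊ/ → [+ATR]; bound reached.
Targets with no active source: positions 1 2 3 4 5 11 15 stay [-ATR].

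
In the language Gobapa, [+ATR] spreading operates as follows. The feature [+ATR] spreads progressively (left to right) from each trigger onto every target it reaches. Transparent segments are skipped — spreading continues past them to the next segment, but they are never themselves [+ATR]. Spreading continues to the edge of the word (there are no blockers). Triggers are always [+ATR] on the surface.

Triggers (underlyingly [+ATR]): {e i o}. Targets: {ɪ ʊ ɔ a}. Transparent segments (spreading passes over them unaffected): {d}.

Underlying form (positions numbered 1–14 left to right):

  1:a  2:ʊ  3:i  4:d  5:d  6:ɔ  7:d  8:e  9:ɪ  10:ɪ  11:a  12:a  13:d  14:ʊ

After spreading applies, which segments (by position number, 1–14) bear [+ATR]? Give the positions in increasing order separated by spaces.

From /i/ at 3 rightward: 4 /d/ transparent; 5 /d/ transparent; 6 /ɔ/ → [+ATR]; 7 /d/ transparent; 8 /e/ is itself a trigger — this domain ends here.
From /e/ at 8 rightward: 9 /ɪ/ → [+ATR]; 10 /ɪ/ → [+ATR]; 11 /a/ → [+ATR]; 12 /a/ → [+ATR]; 13 /d/ transparent; 14 /ʊ/ → [+ATR]; word edge.
Targets with no active source: positions 1 2 stay [-ATR].

3 6 8 9 10 11 12 14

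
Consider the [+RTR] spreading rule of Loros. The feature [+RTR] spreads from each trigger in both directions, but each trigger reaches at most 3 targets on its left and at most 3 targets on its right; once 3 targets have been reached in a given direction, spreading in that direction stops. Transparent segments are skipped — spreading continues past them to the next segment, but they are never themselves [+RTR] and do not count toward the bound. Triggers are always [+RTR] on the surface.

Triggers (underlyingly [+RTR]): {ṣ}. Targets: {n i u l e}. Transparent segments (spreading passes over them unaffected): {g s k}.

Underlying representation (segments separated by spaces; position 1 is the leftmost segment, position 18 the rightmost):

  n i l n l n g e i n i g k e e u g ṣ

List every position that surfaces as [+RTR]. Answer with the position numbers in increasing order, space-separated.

From /ṣ/ at 18 rightward: word edge.
From /ṣ/ at 18 leftward: 17 /g/ transparent; 16 /u/ → [+RTR]; 15 /e/ → [+RTR]; 14 /e/ → [+RTR]; bound reached.
Targets with no active source: positions 1 2 3 4 5 6 8 9 10 11 stay [-emphatic].

14 15 16 18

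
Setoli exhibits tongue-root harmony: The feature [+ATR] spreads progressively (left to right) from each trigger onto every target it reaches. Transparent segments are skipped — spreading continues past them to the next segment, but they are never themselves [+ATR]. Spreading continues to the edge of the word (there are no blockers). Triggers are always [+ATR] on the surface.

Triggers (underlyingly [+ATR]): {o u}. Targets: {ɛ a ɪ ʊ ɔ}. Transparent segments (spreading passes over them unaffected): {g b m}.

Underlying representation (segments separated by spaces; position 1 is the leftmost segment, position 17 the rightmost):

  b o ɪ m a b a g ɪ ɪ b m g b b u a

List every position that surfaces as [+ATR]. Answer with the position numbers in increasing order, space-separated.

From /o/ at 2 rightward: 3 /ɪ/ → [+ATR]; 4 /m/ transparent; 5 /a/ → [+ATR]; 6 /b/ transparent; 7 /a/ → [+ATR]; 8 /g/ transparent; 9 /ɪ/ → [+ATR]; 10 /ɪ/ → [+ATR]; 11 /b/ transparent; 12 /m/ transparent; 13 /g/ transparent; 14 /b/ transparent; 15 /b/ transparent; 16 /u/ is itself a trigger — this domain ends here.
From /u/ at 16 rightward: 17 /a/ → [+ATR]; word edge.

2 3 5 7 9 10 16 17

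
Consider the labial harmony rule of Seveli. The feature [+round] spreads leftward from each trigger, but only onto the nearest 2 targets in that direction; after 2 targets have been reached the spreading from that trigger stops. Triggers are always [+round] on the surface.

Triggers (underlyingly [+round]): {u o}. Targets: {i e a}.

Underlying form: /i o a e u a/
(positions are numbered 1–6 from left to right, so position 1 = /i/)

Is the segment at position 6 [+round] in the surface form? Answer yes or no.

no

From /o/ at 2 leftward: 1 /i/ → [+round]; word edge.
From /u/ at 5 leftward: 4 /e/ → [+round]; 3 /a/ → [+round]; bound reached.
Target with no active source: position 6 stays [-round].
[+round] positions on the surface: 1 2 3 4 5.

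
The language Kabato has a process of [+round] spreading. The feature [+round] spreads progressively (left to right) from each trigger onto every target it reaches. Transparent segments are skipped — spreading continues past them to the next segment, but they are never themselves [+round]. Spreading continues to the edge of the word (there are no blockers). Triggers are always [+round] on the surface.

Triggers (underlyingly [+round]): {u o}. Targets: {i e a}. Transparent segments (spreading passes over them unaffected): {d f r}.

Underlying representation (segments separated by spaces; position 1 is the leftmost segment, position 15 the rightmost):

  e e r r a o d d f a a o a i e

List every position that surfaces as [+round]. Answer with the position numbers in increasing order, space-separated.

6 10 11 12 13 14 15

From /o/ at 6 rightward: 7 /d/ transparent; 8 /d/ transparent; 9 /f/ transparent; 10 /a/ → [+round]; 11 /a/ → [+round]; 12 /o/ is itself a trigger — this domain ends here.
From /o/ at 12 rightward: 13 /a/ → [+round]; 14 /i/ → [+round]; 15 /e/ → [+round]; word edge.
Targets with no active source: positions 1 2 5 stay [-round].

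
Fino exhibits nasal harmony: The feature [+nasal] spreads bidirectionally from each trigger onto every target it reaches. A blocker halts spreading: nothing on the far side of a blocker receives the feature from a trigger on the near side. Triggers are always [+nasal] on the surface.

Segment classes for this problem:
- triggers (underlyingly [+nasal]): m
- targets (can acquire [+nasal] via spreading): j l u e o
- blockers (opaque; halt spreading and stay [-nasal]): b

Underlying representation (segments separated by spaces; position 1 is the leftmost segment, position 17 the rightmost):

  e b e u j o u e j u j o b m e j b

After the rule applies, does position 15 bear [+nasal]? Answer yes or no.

yes

From /m/ at 14 rightward: 15 /e/ → [+nasal]; 16 /j/ → [+nasal]; 17 /b/ blocks.
From /m/ at 14 leftward: 13 /b/ blocks.
Targets with no active source: positions 1 3 4 5 6 7 8 9 10 11 12 stay [-nasal].
[+nasal] positions on the surface: 14 15 16.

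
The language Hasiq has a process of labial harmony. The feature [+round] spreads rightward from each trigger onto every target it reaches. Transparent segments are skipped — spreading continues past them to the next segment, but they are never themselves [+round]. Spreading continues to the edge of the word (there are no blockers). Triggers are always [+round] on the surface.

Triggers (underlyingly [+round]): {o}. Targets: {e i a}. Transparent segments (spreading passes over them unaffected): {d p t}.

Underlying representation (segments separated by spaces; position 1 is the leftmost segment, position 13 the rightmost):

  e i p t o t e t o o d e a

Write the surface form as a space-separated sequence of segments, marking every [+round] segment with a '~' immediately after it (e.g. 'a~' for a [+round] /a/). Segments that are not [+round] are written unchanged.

From /o/ at 5 rightward: 6 /t/ transparent; 7 /e/ → [+round]; 8 /t/ transparent; 9 /o/ is itself a trigger — this domain ends here.
From /o/ at 9 rightward: 10 /o/ is itself a trigger — this domain ends here.
From /o/ at 10 rightward: 11 /d/ transparent; 12 /e/ → [+round]; 13 /a/ → [+round]; word edge.
Targets with no active source: positions 1 2 stay [-round].
[+round] positions on the surface: 5 7 9 10 12 13.

e i p t o~ t e~ t o~ o~ d e~ a~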